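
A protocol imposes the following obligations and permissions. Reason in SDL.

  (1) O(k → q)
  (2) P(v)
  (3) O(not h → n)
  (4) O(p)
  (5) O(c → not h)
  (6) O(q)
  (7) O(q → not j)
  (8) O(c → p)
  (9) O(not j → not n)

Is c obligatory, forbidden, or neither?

From premise 6 we have O(q).
From O(q) and premise 7, O(q → not j), we obtain O(not j).
Premise 9 is O(not j → not n); since O(not j), deontic closure gives O(not n).
The contrapositive of premise 3 (O(not h → n)) is O(not n → h), and O(not n) is already established, so O(h).
Premise 5, O(c → not h), contraposes to O(h → not c); with O(h) we get O(not c).
Premises 1, 2, 4, 8 do not contribute to this derivation.
Thus O(not c), which is F(c): c is forbidden.

Forbidden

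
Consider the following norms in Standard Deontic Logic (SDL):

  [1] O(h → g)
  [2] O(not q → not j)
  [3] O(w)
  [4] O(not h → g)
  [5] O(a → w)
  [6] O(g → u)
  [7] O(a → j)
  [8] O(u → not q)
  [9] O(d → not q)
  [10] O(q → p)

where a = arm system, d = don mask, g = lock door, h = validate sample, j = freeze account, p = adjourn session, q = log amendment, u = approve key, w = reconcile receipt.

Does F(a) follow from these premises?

Yes

Premises 1 and 4 cover both cases: O(h → g) and O(not h → g). Since h ∨ not h is a tautology, O(g) follows.
From O(g) and premise 6, O(g → u), we obtain O(u).
Applying K to premise 8 (O(u → not q)) and O(u) yields O(not q).
Premise 2 is O(not q → not j); since O(not q), deontic closure gives O(not j).
Premise 7 is O(a → j); contrapositively O(not j → not a). Since O(not j) holds, K gives O(not a).
Premises 3, 5, 9, 10 do not contribute to this derivation.
So O(not a) holds, i.e. F(a). The claim follows.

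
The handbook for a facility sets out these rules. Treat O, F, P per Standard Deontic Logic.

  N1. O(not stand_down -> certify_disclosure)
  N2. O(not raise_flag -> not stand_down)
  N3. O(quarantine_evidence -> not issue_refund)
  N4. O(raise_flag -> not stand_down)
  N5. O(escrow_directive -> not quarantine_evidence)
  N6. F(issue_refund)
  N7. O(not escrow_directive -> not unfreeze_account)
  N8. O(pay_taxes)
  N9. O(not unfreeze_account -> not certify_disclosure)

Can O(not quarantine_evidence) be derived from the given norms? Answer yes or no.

Yes

Premises 4 and 2 cover both cases: O(raise_flag -> not stand_down) and O(not raise_flag -> not stand_down). Since raise_flag ∨ not raise_flag is a tautology, O(not stand_down) follows.
Premise 1 is O(not stand_down -> certify_disclosure); since O(not stand_down), deontic closure gives O(certify_disclosure).
Premise 9 is O(not unfreeze_account -> not certify_disclosure); contrapositively O(certify_disclosure -> unfreeze_account). Since O(certify_disclosure) holds, K gives O(unfreeze_account).
Premise 7, O(not escrow_directive -> not unfreeze_account), contraposes to O(unfreeze_account -> escrow_directive); with O(unfreeze_account) we get O(escrow_directive).
From O(escrow_directive) and premise 5, O(escrow_directive -> not quarantine_evidence), we obtain O(not quarantine_evidence).
Premises 3, 6, 8 do not contribute to this derivation.
So O(not quarantine_evidence) follows.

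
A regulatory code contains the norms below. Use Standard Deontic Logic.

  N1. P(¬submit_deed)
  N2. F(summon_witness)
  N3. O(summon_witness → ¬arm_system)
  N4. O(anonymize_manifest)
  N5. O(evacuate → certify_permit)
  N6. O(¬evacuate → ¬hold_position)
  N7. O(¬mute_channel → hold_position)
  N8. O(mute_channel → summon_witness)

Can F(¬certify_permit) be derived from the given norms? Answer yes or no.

Yes

Premise 2 is F(summon_witness), i.e. O(¬summon_witness).
Premise 8 is O(mute_channel → summon_witness); contrapositively O(¬summon_witness → ¬mute_channel). Since O(¬summon_witness) holds, K gives O(¬mute_channel).
Applying K to premise 7 (O(¬mute_channel → hold_position)) and O(¬mute_channel) yields O(hold_position).
Premise 6 is O(¬evacuate → ¬hold_position); contrapositively O(hold_position → evacuate). Since O(hold_position) holds, K gives O(evacuate).
Applying K to premise 5 (O(evacuate → certify_permit)) and O(evacuate) yields O(certify_permit).
Premises 1, 3, 4 do not contribute to this derivation.
So O(certify_permit) holds, i.e. F(¬certify_permit). The claim follows.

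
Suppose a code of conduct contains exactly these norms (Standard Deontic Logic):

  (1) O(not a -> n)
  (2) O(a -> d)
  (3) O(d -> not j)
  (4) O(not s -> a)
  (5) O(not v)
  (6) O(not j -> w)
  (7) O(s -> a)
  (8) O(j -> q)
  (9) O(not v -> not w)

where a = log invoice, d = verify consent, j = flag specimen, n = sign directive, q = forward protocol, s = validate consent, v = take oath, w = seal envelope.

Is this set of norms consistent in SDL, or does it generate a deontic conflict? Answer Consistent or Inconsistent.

Premises 4 and 7 cover both cases: O(not s -> a) and O(s -> a). Since not s ∨ s is a tautology, O(a) follows.
Premise 2 is O(a -> d); since O(a), deontic closure gives O(d).
From O(d) and premise 3, O(d -> not j), we obtain O(not j).
With premise 6, O(not j -> w), the K-axiom yields O(w).
The contrapositive of premise 9 (O(not v -> not w)) is O(w -> v), and O(w) is already established, so O(v).
However, premise 5 gives O(not v).
We now have both O(v) and O(not v) — v is simultaneously obligatory and forbidden, violating the D-axiom.

Inconsistent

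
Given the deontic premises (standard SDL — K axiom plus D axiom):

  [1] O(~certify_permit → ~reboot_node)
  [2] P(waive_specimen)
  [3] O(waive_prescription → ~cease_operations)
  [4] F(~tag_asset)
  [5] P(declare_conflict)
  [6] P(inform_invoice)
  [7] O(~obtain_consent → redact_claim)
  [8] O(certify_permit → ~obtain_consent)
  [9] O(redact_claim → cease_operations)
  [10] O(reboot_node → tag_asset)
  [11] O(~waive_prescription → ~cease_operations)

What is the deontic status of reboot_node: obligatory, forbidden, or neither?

Premises 11 and 3 cover both cases: O(~waive_prescription → ~cease_operations) and O(waive_prescription → ~cease_operations). Since ~waive_prescription ∨ waive_prescription is a tautology, O(~cease_operations) follows.
Premise 9 is O(redact_claim → cease_operations); contrapositively O(~cease_operations → ~redact_claim). Since O(~cease_operations) holds, K gives O(~redact_claim).
Premise 7, O(~obtain_consent → redact_claim), contraposes to O(~redact_claim → obtain_consent); with O(~redact_claim) we get O(obtain_consent).
The contrapositive of premise 8 (O(certify_permit → ~obtain_consent)) is O(obtain_consent → ~certify_permit), and O(obtain_consent) is already established, so O(~certify_permit).
From O(~certify_permit) and premise 1, O(~certify_permit → ~reboot_node), we obtain O(~reboot_node).
Premises 2, 4, 5, 6, 10 do not contribute to this derivation.
Thus O(~reboot_node), which is F(reboot_node): reboot_node is forbidden.

Forbidden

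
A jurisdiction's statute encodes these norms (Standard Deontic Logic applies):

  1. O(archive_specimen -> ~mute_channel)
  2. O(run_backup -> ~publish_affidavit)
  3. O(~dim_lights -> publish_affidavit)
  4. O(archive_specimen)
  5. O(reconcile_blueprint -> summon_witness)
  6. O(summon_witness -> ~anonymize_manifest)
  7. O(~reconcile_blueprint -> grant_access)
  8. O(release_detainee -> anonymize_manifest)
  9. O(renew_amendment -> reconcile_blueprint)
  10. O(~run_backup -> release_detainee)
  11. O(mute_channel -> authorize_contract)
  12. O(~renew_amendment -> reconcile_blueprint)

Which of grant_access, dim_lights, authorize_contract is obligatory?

By case analysis on ~renew_amendment: premise 12 gives O(~renew_amendment -> reconcile_blueprint) and premise 9 gives O(renew_amendment -> reconcile_blueprint), so O(reconcile_blueprint) either way.
From O(reconcile_blueprint) and premise 5, O(reconcile_blueprint -> summon_witness), we obtain O(summon_witness).
With premise 6, O(summon_witness -> ~anonymize_manifest), the K-axiom yields O(~anonymize_manifest).
The contrapositive of premise 8 (O(release_detainee -> anonymize_manifest)) is O(~anonymize_manifest -> ~release_detainee), and O(~anonymize_manifest) is already established, so O(~release_detainee).
The contrapositive of premise 10 (O(~run_backup -> release_detainee)) is O(~release_detainee -> run_backup), and O(~release_detainee) is already established, so O(run_backup).
Applying K to premise 2 (O(run_backup -> ~publish_affidavit)) and O(run_backup) yields O(~publish_affidavit).
Premise 3, O(~dim_lights -> publish_affidavit), contraposes to O(~publish_affidavit -> dim_lights); with O(~publish_affidavit) we get O(dim_lights).
So O(dim_lights) holds — dim_lights is obligatory. None of the other listed options is made obligatory by any chain of premises.

dim_lights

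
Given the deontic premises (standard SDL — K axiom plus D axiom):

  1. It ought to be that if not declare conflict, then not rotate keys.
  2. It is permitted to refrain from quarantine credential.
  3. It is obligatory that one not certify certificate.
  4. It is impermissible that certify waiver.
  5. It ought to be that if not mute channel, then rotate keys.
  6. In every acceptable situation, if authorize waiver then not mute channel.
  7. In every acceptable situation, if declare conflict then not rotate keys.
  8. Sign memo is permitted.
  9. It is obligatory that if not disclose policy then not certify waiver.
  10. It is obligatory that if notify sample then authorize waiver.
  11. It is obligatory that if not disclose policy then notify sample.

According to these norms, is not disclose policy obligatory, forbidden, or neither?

By case analysis on ¬declare_conflict: premise 1 gives O(¬declare_conflict → ¬rotate_keys) and premise 7 gives O(declare_conflict → ¬rotate_keys), so O(¬rotate_keys) either way.
The contrapositive of premise 5 (O(¬mute_channel → rotate_keys)) is O(¬rotate_keys → mute_channel), and O(¬rotate_keys) is already established, so O(mute_channel).
The contrapositive of premise 6 (O(authorize_waiver → ¬mute_channel)) is O(mute_channel → ¬authorize_waiver), and O(mute_channel) is already established, so O(¬authorize_waiver).
Premise 10, O(notify_sample → authorize_waiver), contraposes to O(¬authorize_waiver → ¬notify_sample); with O(¬authorize_waiver) we get O(¬notify_sample).
The contrapositive of premise 11 (O(¬disclose_policy → notify_sample)) is O(¬notify_sample → disclose_policy), and O(¬notify_sample) is already established, so O(disclose_policy).
Premises 2, 3, 4, 8, 9 do not contribute to this derivation.
Thus O(disclose_policy), which is F(¬disclose_policy): ¬disclose_policy is forbidden.

Forbidden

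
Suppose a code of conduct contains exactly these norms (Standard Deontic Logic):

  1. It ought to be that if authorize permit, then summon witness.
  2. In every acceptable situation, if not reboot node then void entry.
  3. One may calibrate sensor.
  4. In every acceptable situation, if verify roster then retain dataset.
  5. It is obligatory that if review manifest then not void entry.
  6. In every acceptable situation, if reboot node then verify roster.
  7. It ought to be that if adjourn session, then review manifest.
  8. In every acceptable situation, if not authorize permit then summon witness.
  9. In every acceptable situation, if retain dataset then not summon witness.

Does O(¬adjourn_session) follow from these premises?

Premises 1 and 8 cover both cases: O(authorize_permit → summon_witness) and O(¬authorize_permit → summon_witness). Since authorize_permit ∨ ¬authorize_permit is a tautology, O(summon_witness) follows.
The contrapositive of premise 9 (O(retain_dataset → ¬summon_witness)) is O(summon_witness → ¬retain_dataset), and O(summon_witness) is already established, so O(¬retain_dataset).
Premise 4 is O(verify_roster → retain_dataset); contrapositively O(¬retain_dataset → ¬verify_roster). Since O(¬retain_dataset) holds, K gives O(¬verify_roster).
Premise 6, O(reboot_node → verify_roster), contraposes to O(¬verify_roster → ¬reboot_node); with O(¬verify_roster) we get O(¬reboot_node).
With premise 2, O(¬reboot_node → void_entry), the K-axiom yields O(void_entry).
The contrapositive of premise 5 (O(review_manifest → ¬void_entry)) is O(void_entry → ¬review_manifest), and O(void_entry) is already established, so O(¬review_manifest).
Premise 7, O(adjourn_session → review_manifest), contraposes to O(¬review_manifest → ¬adjourn_session); with O(¬review_manifest) we get O(¬adjourn_session).
Premise 3 does not contribute to this derivation.
So O(¬adjourn_session) follows.

Yes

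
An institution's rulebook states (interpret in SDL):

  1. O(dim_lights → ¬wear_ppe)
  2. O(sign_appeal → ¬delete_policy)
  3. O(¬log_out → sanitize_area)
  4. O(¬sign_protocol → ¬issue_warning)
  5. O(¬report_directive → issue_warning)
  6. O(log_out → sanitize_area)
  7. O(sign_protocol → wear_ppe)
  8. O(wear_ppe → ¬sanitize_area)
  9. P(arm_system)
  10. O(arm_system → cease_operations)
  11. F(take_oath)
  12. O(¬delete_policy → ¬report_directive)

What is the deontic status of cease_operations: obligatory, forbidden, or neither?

Neither

Premise 10 is O(arm_system → cease_operations), but O(arm_system) is not derivable from the premises (the permission P(arm_system) asserts only ¬O(¬arm_system), not O(arm_system)), so it does not yield O(cease_operations).
No premise or chain of K-axiom applications forces O(cease_operations), and none forces O(¬cease_operations). So cease_operations is neither obligatory nor forbidden under these norms.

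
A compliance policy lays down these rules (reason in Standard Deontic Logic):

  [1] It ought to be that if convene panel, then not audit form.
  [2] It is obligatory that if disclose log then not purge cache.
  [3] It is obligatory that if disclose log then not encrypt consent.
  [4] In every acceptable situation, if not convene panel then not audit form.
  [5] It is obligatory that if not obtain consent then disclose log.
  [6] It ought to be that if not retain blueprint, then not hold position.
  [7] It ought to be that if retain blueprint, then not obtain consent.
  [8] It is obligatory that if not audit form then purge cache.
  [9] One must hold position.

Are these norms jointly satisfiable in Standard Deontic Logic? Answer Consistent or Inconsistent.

Inconsistent

By case analysis on ¬convene_panel: premise 4 gives O(¬convene_panel → ¬audit_form) and premise 1 gives O(convene_panel → ¬audit_form), so O(¬audit_form) either way.
With premise 8, O(¬audit_form → purge_cache), the K-axiom yields O(purge_cache).
Premise 2 is O(disclose_log → ¬purge_cache); contrapositively O(purge_cache → ¬disclose_log). Since O(purge_cache) holds, K gives O(¬disclose_log).
Premise 5 is O(¬obtain_consent → disclose_log); contrapositively O(¬disclose_log → obtain_consent). Since O(¬disclose_log) holds, K gives O(obtain_consent).
Premise 7, O(retain_blueprint → ¬obtain_consent), contraposes to O(obtain_consent → ¬retain_blueprint); with O(obtain_consent) we get O(¬retain_blueprint).
With premise 6, O(¬retain_blueprint → ¬hold_position), the K-axiom yields O(¬hold_position).
Yet premise 9 states O(hold_position).
We now have both O(¬hold_position) and O(hold_position) — hold_position is simultaneously obligatory and forbidden, violating the D-axiom.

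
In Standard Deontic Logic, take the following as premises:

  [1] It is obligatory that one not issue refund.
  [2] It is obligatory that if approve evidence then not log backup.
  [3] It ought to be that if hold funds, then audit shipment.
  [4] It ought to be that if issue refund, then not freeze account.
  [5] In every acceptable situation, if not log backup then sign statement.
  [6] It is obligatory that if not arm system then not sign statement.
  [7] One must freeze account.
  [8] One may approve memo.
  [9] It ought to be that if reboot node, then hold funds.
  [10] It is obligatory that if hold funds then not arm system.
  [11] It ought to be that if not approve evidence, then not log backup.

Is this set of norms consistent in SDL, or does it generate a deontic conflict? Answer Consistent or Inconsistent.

Premise 4 is O(issue_refund → ¬freeze_account), but O(issue_refund) is not derivable from the premises, so it does not yield O(¬freeze_account).
So O(¬freeze_account) is not derivable, and the apparent clash with O(freeze_account) does not arise.
A world satisfying every obligation exists (e.g. approve_evidence=false, approve_memo=false, arm_system=true, audit_shipment=false, freeze_account=true, hold_funds=false, issue_refund=false, log_backup=false, reboot_node=false, sign_statement=true); no atom is both obligatory and forbidden, so the set is consistent.

Consistent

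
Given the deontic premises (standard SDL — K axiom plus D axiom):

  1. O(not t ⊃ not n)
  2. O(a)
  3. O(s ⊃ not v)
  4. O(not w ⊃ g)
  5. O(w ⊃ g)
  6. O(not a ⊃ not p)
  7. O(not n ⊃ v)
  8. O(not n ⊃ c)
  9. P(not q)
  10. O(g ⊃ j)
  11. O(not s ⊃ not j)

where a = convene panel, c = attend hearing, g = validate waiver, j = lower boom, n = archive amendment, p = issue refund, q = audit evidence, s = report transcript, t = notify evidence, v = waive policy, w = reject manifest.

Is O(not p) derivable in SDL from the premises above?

Premise 6 is O(not a ⊃ not p), but O(not a) is not derivable from the premises, so it does not yield O(not p).
No other premise forces O(not p). An ideal world satisfying every premise can still have not p false, so O(not p) is not derivable.

No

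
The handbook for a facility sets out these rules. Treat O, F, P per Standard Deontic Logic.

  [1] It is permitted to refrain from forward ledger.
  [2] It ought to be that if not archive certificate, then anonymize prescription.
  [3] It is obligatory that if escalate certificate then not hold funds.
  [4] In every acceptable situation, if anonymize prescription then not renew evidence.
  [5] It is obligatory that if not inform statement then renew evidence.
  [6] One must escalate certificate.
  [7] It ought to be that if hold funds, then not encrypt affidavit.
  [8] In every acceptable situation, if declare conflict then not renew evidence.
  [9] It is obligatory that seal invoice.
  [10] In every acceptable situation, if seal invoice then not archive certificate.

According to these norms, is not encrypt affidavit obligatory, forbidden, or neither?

Premise 7 is O(hold_funds → ¬encrypt_affidavit), but O(hold_funds) is not derivable from the premises, so it does not yield O(¬encrypt_affidavit).
No premise or chain of K-axiom applications forces O(¬encrypt_affidavit), and none forces O(encrypt_affidavit). So ¬encrypt_affidavit is neither obligatory nor forbidden under these norms.

Neither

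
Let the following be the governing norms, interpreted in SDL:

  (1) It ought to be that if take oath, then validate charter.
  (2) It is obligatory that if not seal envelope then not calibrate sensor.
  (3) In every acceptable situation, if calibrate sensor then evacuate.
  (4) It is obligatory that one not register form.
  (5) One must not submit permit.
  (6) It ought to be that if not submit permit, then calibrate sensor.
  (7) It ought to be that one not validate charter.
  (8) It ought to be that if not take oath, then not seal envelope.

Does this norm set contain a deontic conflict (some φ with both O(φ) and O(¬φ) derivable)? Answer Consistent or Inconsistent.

From premise 7 we have O(¬validate_charter).
Premise 1 is O(take_oath → validate_charter); contrapositively O(¬validate_charter → ¬take_oath). Since O(¬validate_charter) holds, K gives O(¬take_oath).
Applying K to premise 8 (O(¬take_oath → ¬seal_envelope)) and O(¬take_oath) yields O(¬seal_envelope).
With premise 2, O(¬seal_envelope → ¬calibrate_sensor), the K-axiom yields O(¬calibrate_sensor).
Premise 6, O(¬submit_permit → calibrate_sensor), contraposes to O(¬calibrate_sensor → submit_permit); with O(¬calibrate_sensor) we get O(submit_permit).
But premise 5, F(submit_permit), means O(¬submit_permit).
We now have both O(submit_permit) and O(¬submit_permit) — submit_permit is simultaneously obligatory and forbidden, violating the D-axiom.

Inconsistent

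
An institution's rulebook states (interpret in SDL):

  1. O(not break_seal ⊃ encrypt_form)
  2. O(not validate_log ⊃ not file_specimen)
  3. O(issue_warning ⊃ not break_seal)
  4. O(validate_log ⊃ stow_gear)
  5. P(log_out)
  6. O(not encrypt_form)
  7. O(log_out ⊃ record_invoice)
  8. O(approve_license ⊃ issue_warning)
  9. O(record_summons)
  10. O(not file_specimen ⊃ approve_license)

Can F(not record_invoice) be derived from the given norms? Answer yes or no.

No

Premise 7 is O(log_out ⊃ record_invoice), but O(log_out) is not derivable from the premises (the permission P(log_out) asserts only not O(not log_out), not O(log_out)), so it does not yield O(record_invoice).
No other premise forces O(record_invoice). An ideal world satisfying every premise can still have not record_invoice true, so F(not record_invoice) is not derivable.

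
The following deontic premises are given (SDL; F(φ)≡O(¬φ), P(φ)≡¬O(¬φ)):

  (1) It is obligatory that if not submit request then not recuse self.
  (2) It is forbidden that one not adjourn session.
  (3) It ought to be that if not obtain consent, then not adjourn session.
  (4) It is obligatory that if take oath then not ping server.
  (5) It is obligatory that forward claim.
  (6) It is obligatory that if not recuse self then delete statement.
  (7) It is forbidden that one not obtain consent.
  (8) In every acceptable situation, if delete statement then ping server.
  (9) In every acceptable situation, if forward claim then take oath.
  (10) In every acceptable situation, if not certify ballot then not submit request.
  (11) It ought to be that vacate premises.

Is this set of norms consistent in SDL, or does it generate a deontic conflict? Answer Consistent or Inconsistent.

Premise 3 is O(¬obtain_consent → ¬adjourn_session), but O(¬obtain_consent) is not derivable from the premises, so it does not yield O(¬adjourn_session).
So O(¬adjourn_session) is not derivable, and the apparent clash with O(adjourn_session) does not arise.
A world satisfying every obligation exists (e.g. adjourn_session=true, certify_ballot=true, delete_statement=false, forward_claim=true, obtain_consent=true, ping_server=false, recuse_self=true, submit_request=true, take_oath=true, vacate_premises=true); no atom is both obligatory and forbidden, so the set is consistent.

Consistent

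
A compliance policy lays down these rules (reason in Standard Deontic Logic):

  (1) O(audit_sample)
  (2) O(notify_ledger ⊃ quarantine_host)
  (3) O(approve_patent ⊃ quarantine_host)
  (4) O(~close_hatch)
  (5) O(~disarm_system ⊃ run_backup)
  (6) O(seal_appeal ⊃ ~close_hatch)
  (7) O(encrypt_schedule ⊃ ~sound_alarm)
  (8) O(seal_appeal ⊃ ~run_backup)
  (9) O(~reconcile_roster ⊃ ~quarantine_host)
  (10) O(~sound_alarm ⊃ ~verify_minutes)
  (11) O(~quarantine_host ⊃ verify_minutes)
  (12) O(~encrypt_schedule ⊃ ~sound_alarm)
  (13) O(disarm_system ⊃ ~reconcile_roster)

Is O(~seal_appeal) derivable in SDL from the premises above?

Yes

Premises 7 and 12 are O(encrypt_schedule ⊃ ~sound_alarm) and O(~encrypt_schedule ⊃ ~sound_alarm); every ideal world satisfies encrypt_schedule or ~encrypt_schedule, so in either case ~sound_alarm holds — hence O(~sound_alarm).
Premise 10 is O(~sound_alarm ⊃ ~verify_minutes); since O(~sound_alarm), deontic closure gives O(~verify_minutes).
The contrapositive of premise 11 (O(~quarantine_host ⊃ verify_minutes)) is O(~verify_minutes ⊃ quarantine_host), and O(~verify_minutes) is already established, so O(quarantine_host).
The contrapositive of premise 9 (O(~reconcile_roster ⊃ ~quarantine_host)) is O(quarantine_host ⊃ reconcile_roster), and O(quarantine_host) is already established, so O(reconcile_roster).
The contrapositive of premise 13 (O(disarm_system ⊃ ~reconcile_roster)) is O(reconcile_roster ⊃ ~disarm_system), and O(reconcile_roster) is already established, so O(~disarm_system).
With premise 5, O(~disarm_system ⊃ run_backup), the K-axiom yields O(run_backup).
The contrapositive of premise 8 (O(seal_appeal ⊃ ~run_backup)) is O(run_backup ⊃ ~seal_appeal), and O(run_backup) is already established, so O(~seal_appeal).
Premises 1, 2, 3, 4, 6 do not contribute to this derivation.
So O(~seal_appeal) follows.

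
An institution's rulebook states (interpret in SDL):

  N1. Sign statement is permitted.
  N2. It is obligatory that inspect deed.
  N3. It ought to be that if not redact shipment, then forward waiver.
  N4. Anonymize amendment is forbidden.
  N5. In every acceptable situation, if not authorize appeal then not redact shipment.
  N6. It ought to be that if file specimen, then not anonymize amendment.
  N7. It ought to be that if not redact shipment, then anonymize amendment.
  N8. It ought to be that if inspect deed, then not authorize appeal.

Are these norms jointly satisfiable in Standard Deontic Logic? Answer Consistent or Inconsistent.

F(anonymize_amendment) at premise 4 means O(¬anonymize_amendment).
Premise 7, O(¬redact_shipment → anonymize_amendment), contraposes to O(¬anonymize_amendment → redact_shipment); with O(¬anonymize_amendment) we get O(redact_shipment).
Premise 5, O(¬authorize_appeal → ¬redact_shipment), contraposes to O(redact_shipment → authorize_appeal); with O(redact_shipment) we get O(authorize_appeal).
The contrapositive of premise 8 (O(inspect_deed → ¬authorize_appeal)) is O(authorize_appeal → ¬inspect_deed), and O(authorize_appeal) is already established, so O(¬inspect_deed).
However, premise 2 gives O(inspect_deed).
We now have both O(¬inspect_deed) and O(inspect_deed) — inspect_deed is simultaneously obligatory and forbidden, violating the D-axiom.

Inconsistent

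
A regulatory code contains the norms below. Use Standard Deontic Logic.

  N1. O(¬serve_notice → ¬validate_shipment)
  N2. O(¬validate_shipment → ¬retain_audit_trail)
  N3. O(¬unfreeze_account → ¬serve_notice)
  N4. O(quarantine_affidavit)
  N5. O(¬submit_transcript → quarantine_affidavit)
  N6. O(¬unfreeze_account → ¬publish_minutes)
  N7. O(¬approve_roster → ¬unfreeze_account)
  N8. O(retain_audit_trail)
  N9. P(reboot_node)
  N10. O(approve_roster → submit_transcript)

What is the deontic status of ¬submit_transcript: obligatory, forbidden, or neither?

Forbidden

Premise 8 states O(retain_audit_trail) outright.
Premise 2, O(¬validate_shipment → ¬retain_audit_trail), contraposes to O(retain_audit_trail → validate_shipment); with O(retain_audit_trail) we get O(validate_shipment).
The contrapositive of premise 1 (O(¬serve_notice → ¬validate_shipment)) is O(validate_shipment → serve_notice), and O(validate_shipment) is already established, so O(serve_notice).
Premise 3, O(¬unfreeze_account → ¬serve_notice), contraposes to O(serve_notice → unfreeze_account); with O(serve_notice) we get O(unfreeze_account).
Premise 7 is O(¬approve_roster → ¬unfreeze_account); contrapositively O(unfreeze_account → approve_roster). Since O(unfreeze_account) holds, K gives O(approve_roster).
From O(approve_roster) and premise 10, O(approve_roster → submit_transcript), we obtain O(submit_transcript).
Premises 4, 5, 6, 9 do not contribute to this derivation.
Thus O(submit_transcript), which is F(¬submit_transcript): ¬submit_transcript is forbidden.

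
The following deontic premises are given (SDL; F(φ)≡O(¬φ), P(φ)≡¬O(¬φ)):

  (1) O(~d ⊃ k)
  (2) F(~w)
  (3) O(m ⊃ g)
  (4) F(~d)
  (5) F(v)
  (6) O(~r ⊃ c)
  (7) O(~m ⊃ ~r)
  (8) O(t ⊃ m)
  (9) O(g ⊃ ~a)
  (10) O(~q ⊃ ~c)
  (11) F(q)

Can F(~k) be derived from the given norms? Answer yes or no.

No

Premise 1 is O(~d ⊃ k), but O(~d) is not derivable from the premises, so it does not yield O(k).
No other premise forces O(k). An ideal world satisfying every premise can still have ~k true, so F(~k) is not derivable.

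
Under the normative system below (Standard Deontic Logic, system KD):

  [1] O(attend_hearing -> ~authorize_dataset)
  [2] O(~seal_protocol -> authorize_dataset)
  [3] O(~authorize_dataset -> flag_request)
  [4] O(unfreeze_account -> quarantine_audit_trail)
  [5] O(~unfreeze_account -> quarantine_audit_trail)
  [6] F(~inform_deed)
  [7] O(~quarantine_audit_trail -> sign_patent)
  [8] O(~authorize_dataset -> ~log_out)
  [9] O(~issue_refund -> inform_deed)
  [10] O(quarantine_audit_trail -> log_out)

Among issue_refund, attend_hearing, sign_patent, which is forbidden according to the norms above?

attend_hearing

Premises 5 and 4 cover both cases: O(~unfreeze_account -> quarantine_audit_trail) and O(unfreeze_account -> quarantine_audit_trail). Since ~unfreeze_account ∨ unfreeze_account is a tautology, O(quarantine_audit_trail) follows.
From O(quarantine_audit_trail) and premise 10, O(quarantine_audit_trail -> log_out), we obtain O(log_out).
Premise 8 is O(~authorize_dataset -> ~log_out); contrapositively O(log_out -> authorize_dataset). Since O(log_out) holds, K gives O(authorize_dataset).
The contrapositive of premise 1 (O(attend_hearing -> ~authorize_dataset)) is O(authorize_dataset -> ~attend_hearing), and O(authorize_dataset) is already established, so O(~attend_hearing).
So O(~attend_hearing) holds, i.e. attend_hearing is forbidden. None of the other listed options is forbidden under the premises.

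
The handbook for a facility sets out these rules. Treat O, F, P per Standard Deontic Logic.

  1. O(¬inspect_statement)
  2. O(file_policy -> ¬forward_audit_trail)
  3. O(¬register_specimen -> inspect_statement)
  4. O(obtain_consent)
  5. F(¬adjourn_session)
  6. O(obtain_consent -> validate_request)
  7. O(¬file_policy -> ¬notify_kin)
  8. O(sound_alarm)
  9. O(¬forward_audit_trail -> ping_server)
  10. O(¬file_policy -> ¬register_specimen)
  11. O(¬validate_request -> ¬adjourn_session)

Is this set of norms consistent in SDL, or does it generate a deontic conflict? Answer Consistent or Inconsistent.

Premise 11 is O(¬validate_request -> ¬adjourn_session), but O(¬validate_request) is not derivable from the premises, so it does not yield O(¬adjourn_session).
So O(¬adjourn_session) is not derivable, and the apparent clash with O(adjourn_session) does not arise.
A world satisfying every obligation exists (e.g. adjourn_session=true, file_policy=true, forward_audit_trail=false, inspect_statement=false, notify_kin=false, obtain_consent=true, ping_server=true, register_specimen=true, sound_alarm=true, validate_request=true); no atom is both obligatory and forbidden, so the set is consistent.

Consistent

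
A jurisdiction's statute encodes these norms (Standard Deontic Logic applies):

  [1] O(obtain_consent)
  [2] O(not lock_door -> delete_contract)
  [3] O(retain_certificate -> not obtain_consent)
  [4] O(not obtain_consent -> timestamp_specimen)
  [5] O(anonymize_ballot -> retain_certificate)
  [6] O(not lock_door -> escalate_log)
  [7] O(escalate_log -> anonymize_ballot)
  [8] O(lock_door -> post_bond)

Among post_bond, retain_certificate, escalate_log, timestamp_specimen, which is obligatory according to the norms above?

From premise 1 we have O(obtain_consent).
Premise 3, O(retain_certificate -> not obtain_consent), contraposes to O(obtain_consent -> not retain_certificate); with O(obtain_consent) we get O(not retain_certificate).
The contrapositive of premise 5 (O(anonymize_ballot -> retain_certificate)) is O(not retain_certificate -> not anonymize_ballot), and O(not retain_certificate) is already established, so O(not anonymize_ballot).
Premise 7, O(escalate_log -> anonymize_ballot), contraposes to O(not anonymize_ballot -> not escalate_log); with O(not anonymize_ballot) we get O(not escalate_log).
Premise 6, O(not lock_door -> escalate_log), contraposes to O(not escalate_log -> lock_door); with O(not escalate_log) we get O(lock_door).
Premise 8 is O(lock_door -> post_bond); since O(lock_door), deontic closure gives O(post_bond).
So O(post_bond) holds — post_bond is obligatory. None of the other listed options is made obligatory by any chain of premises.

post_bond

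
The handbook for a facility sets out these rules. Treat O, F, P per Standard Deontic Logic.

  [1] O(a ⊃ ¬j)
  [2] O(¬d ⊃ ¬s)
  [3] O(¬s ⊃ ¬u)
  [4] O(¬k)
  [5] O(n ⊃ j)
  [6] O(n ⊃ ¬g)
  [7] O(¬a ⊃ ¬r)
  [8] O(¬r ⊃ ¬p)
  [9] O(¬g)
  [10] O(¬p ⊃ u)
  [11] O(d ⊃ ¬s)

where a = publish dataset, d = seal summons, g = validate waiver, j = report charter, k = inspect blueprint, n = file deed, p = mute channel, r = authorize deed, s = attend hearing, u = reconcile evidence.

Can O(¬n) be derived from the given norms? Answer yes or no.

Premises 11 and 2 cover both cases: O(d ⊃ ¬s) and O(¬d ⊃ ¬s). Since d ∨ ¬d is a tautology, O(¬s) follows.
From O(¬s) and premise 3, O(¬s ⊃ ¬u), we obtain O(¬u).
The contrapositive of premise 10 (O(¬p ⊃ u)) is O(¬u ⊃ p), and O(¬u) is already established, so O(p).
Premise 8 is O(¬r ⊃ ¬p); contrapositively O(p ⊃ r). Since O(p) holds, K gives O(r).
Premise 7, O(¬a ⊃ ¬r), contraposes to O(r ⊃ a); with O(r) we get O(a).
Applying K to premise 1 (O(a ⊃ ¬j)) and O(a) yields O(¬j).
Premise 5 is O(n ⊃ j); contrapositively O(¬j ⊃ ¬n). Since O(¬j) holds, K gives O(¬n).
Premises 4, 6, 9 do not contribute to this derivation.
So O(¬n) follows.

Yes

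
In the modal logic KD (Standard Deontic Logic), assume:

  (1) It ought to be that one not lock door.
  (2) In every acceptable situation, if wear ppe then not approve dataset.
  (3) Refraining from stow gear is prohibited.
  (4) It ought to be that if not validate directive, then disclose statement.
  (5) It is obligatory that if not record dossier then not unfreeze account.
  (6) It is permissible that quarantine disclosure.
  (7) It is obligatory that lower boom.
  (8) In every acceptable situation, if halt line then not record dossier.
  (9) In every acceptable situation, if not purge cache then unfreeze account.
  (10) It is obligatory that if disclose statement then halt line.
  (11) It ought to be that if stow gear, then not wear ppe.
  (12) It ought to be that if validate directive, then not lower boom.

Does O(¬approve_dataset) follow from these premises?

No

Premise 2 is O(wear_ppe → ¬approve_dataset), but O(wear_ppe) is not derivable from the premises, so it does not yield O(¬approve_dataset).
No other premise forces O(¬approve_dataset). An ideal world satisfying every premise can still have ¬approve_dataset false, so O(¬approve_dataset) is not derivable.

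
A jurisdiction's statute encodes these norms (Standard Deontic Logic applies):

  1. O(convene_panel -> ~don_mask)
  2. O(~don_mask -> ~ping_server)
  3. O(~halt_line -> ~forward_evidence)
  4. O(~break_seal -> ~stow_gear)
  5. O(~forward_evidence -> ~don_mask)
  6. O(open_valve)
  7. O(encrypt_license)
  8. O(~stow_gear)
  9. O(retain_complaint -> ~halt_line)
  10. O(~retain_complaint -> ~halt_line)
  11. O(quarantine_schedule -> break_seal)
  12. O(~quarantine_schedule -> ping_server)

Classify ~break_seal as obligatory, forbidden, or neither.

Premises 10 and 9 are O(~retain_complaint -> ~halt_line) and O(retain_complaint -> ~halt_line); every ideal world satisfies ~retain_complaint or retain_complaint, so in either case ~halt_line holds — hence O(~halt_line).
Premise 3 is O(~halt_line -> ~forward_evidence); since O(~halt_line), deontic closure gives O(~forward_evidence).
Applying K to premise 5 (O(~forward_evidence -> ~don_mask)) and O(~forward_evidence) yields O(~don_mask).
Applying K to premise 2 (O(~don_mask -> ~ping_server)) and O(~don_mask) yields O(~ping_server).
The contrapositive of premise 12 (O(~quarantine_schedule -> ping_server)) is O(~ping_server -> quarantine_schedule), and O(~ping_server) is already established, so O(quarantine_schedule).
With premise 11, O(quarantine_schedule -> break_seal), the K-axiom yields O(break_seal).
Premises 1, 4, 6, 7, 8 do not contribute to this derivation.
Thus O(break_seal), which is F(~break_seal): ~break_seal is forbidden.

Forbidden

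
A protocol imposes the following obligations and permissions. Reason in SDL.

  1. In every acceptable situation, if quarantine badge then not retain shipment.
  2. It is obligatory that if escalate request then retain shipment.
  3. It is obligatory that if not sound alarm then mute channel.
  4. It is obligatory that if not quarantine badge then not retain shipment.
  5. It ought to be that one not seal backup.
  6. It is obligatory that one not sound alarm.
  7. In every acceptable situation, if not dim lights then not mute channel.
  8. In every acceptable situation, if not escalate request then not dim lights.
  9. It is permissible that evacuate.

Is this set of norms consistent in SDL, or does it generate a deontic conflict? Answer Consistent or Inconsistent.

By case analysis on ¬quarantine_badge: premise 4 gives O(¬quarantine_badge → ¬retain_shipment) and premise 1 gives O(quarantine_badge → ¬retain_shipment), so O(¬retain_shipment) either way.
Premise 2 is O(escalate_request → retain_shipment); contrapositively O(¬retain_shipment → ¬escalate_request). Since O(¬retain_shipment) holds, K gives O(¬escalate_request).
Premise 8 is O(¬escalate_request → ¬dim_lights); since O(¬escalate_request), deontic closure gives O(¬dim_lights).
Premise 7 is O(¬dim_lights → ¬mute_channel); since O(¬dim_lights), deontic closure gives O(¬mute_channel).
Premise 3 is O(¬sound_alarm → mute_channel); contrapositively O(¬mute_channel → sound_alarm). Since O(¬mute_channel) holds, K gives O(sound_alarm).
Yet premise 6 states O(¬sound_alarm).
We now have both O(sound_alarm) and O(¬sound_alarm) — sound_alarm is simultaneously obligatory and forbidden, violating the D-axiom.

Inconsistent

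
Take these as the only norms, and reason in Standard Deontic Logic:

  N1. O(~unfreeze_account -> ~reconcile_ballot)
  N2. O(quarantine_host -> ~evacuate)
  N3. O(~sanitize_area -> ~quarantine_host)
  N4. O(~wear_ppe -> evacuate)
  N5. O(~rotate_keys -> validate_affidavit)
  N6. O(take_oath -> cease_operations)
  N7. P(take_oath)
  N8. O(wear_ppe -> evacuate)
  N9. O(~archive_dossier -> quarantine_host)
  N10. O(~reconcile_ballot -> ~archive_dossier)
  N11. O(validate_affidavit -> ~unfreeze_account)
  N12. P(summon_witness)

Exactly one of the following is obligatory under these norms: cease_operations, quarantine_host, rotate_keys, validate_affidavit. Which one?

By case analysis on ~wear_ppe: premise 4 gives O(~wear_ppe -> evacuate) and premise 8 gives O(wear_ppe -> evacuate), so O(evacuate) either way.
The contrapositive of premise 2 (O(quarantine_host -> ~evacuate)) is O(evacuate -> ~quarantine_host), and O(evacuate) is already established, so O(~quarantine_host).
Premise 9, O(~archive_dossier -> quarantine_host), contraposes to O(~quarantine_host -> archive_dossier); with O(~quarantine_host) we get O(archive_dossier).
Premise 10, O(~reconcile_ballot -> ~archive_dossier), contraposes to O(archive_dossier -> reconcile_ballot); with O(archive_dossier) we get O(reconcile_ballot).
The contrapositive of premise 1 (O(~unfreeze_account -> ~reconcile_ballot)) is O(reconcile_ballot -> unfreeze_account), and O(reconcile_ballot) is already established, so O(unfreeze_account).
Premise 11, O(validate_affidavit -> ~unfreeze_account), contraposes to O(unfreeze_account -> ~validate_affidavit); with O(unfreeze_account) we get O(~validate_affidavit).
Premise 5, O(~rotate_keys -> validate_affidavit), contraposes to O(~validate_affidavit -> rotate_keys); with O(~validate_affidavit) we get O(rotate_keys).
So O(rotate_keys) holds — rotate_keys is obligatory. None of the other listed options is made obligatory by any chain of premises.

rotate_keys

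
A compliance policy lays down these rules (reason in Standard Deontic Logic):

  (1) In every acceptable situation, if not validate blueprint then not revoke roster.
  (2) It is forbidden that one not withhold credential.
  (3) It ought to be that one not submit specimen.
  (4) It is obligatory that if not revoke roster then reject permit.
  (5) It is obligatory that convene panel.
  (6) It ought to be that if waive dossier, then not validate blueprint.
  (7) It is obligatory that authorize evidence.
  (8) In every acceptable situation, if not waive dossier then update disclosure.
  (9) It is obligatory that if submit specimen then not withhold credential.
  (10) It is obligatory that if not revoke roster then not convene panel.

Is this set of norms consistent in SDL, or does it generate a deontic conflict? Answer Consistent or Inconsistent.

Consistent

Premise 9 is O(submit_specimen → ¬withhold_credential), but O(submit_specimen) is not derivable from the premises, so it does not yield O(¬withhold_credential).
So O(¬withhold_credential) is not derivable, and the apparent clash with O(withhold_credential) does not arise.
A world satisfying every obligation exists (e.g. authorize_evidence=true, convene_panel=true, reject_permit=false, revoke_roster=true, submit_specimen=false, update_disclosure=true, validate_blueprint=true, waive_dossier=false, withhold_credential=true); no atom is both obligatory and forbidden, so the set is consistent.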